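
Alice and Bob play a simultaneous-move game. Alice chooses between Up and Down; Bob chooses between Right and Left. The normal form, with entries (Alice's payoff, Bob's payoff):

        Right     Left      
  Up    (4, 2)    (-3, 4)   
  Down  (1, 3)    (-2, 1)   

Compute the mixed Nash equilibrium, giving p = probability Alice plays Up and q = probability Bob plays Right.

Alice's mix must leave Bob indifferent between Right and Left.
  Bob's payoff from Right: p·2 + (1−p)·3 = -p + 3
  Bob's payoff from Left: p·4 + (1−p)·1 = 3p + 1
  -p + 3 = 3p + 1  ⇒  -4p = -2  ⇒  p = 1/2.
In a mixed equilibrium Alice is indifferent between Up and Down; this condition fixes q.
  Alice's expected payoff from Up: q·4 + (1−q)·(-3) = 7q - 3
  Alice's expected payoff from Down: q·1 + (1−q)·(-2) = 3q - 2
  7q - 3 = 3q - 2  ⇒  4q = 1  ⇒  q = 1/4.

p = 1/2, q = 1/4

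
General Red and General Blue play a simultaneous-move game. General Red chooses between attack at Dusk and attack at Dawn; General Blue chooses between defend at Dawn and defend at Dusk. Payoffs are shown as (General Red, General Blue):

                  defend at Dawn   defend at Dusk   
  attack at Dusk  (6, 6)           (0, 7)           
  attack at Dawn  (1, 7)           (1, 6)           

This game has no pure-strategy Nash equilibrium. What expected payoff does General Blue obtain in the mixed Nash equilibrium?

13/2

General Blue's indifference between defend at Dawn and defend at Dusk determines General Red's mixing probability p:
  General Blue's payoff from defend at Dawn: p·6 + (1−p)·7 = -p + 7
  General Blue's payoff from defend at Dusk: p·7 + (1−p)·6 = p + 6
  -p + 7 = p + 6  ⇒  -2p = -1  ⇒  p = 1/2.
At equilibrium General Blue is indifferent across columns, so General Blue's payoff equals the payoff from defend at Dawn: (1/2)·6 + (1/2)·7 = 13/2.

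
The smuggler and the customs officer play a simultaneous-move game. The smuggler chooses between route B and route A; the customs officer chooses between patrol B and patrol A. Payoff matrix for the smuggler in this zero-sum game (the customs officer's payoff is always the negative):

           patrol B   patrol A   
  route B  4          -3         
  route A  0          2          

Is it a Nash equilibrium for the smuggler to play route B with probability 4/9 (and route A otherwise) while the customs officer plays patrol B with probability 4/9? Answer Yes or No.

Given the smuggler's mix p = 4/9, the customs officer's payoff from patrol B is -16/9 but from patrol A is 2/9. The customs officer strictly prefers patrol A, so the customs officer would not mix.
So the proposed profile is not a Nash equilibrium.

No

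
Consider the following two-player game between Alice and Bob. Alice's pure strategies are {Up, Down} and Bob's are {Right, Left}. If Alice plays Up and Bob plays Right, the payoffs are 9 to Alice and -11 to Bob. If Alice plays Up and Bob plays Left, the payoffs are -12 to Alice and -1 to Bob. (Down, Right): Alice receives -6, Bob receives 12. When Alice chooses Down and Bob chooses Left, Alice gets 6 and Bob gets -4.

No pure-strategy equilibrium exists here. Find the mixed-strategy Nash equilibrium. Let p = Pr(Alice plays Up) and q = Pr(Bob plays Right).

Bob's indifference between Right and Left determines Alice's mixing probability p:
  Bob's payoff from Right: p·(-11) + (1−p)·12 = -23p + 12
  Bob's payoff from Left: p·(-1) + (1−p)·(-4) = 3p - 4
  -23p + 12 = 3p - 4  ⇒  -26p = -16  ⇒  p = 8/13.
Bob's mix must leave Alice indifferent between Up and Down.
  Alice's expected payoff from Up: q·9 + (1−q)·(-12) = 21q - 12
  Alice's expected payoff from Down: q·(-6) + (1−q)·6 = -12q + 6
  21q - 12 = -12q + 6  ⇒  33q = 18  ⇒  q = 6/11.

p = 8/13, q = 6/11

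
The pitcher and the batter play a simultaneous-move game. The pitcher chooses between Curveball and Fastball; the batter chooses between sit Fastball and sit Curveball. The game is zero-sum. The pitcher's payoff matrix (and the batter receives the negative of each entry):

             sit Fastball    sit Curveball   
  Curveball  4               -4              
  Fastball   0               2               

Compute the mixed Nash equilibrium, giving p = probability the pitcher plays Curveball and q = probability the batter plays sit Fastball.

p = 1/5, q = 3/5

The batter's indifference between sit Fastball and sit Curveball determines the pitcher's mixing probability p:
  the batter's expected payoff from sit Fastball: p·(-4) + (1−p)·0 = -4p
  the batter's expected payoff from sit Curveball: p·4 + (1−p)·(-2) = 6p - 2
  -4p = 6p - 2  ⇒  -10p = -2  ⇒  p = 1/5.
The batter's mix must leave the pitcher indifferent between Curveball and Fastball.
  the pitcher's payoff to Curveball: q·4 + (1−q)·(-4) = 8q - 4
  the pitcher's payoff to Fastball: q·0 + (1−q)·2 = -2q + 2
  8q - 4 = -2q + 2  ⇒  10q = 6  ⇒  q = 3/5.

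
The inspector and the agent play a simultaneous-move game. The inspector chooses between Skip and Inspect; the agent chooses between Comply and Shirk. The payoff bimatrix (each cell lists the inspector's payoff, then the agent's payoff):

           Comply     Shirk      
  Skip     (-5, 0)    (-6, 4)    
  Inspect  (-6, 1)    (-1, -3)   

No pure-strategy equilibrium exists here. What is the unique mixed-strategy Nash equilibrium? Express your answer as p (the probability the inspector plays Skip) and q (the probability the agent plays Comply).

p = 1/2, q = 5/6

In a mixed equilibrium the agent is indifferent between Comply and Shirk; this condition fixes p.
  the agent's payoff from Comply: p·0 + (1−p)·1 = -p + 1
  the agent's payoff from Shirk: p·4 + (1−p)·(-3) = 7p - 3
  -p + 1 = 7p - 3  ⇒  -8p = -4  ⇒  p = 1/2.
Set the inspector's expected payoff from Skip equal to that from Inspect:
  the inspector's expected payoff from Skip: q·(-5) + (1−q)·(-6) = q - 6
  the inspector's expected payoff from Inspect: q·(-6) + (1−q)·(-1) = -5q - 1
  q - 6 = -5q - 1  ⇒  6q = 5  ⇒  q = 5/6.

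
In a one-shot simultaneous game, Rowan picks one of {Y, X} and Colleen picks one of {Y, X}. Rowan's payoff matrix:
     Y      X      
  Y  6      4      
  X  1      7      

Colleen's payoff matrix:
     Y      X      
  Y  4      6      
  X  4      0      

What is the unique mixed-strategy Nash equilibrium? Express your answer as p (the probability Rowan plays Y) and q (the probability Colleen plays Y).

Set Colleen's expected payoff from Y equal to that from X:
  Colleen's payoff from Y: p·4 + (1−p)·4 = 4
  Colleen's payoff from X: p·6 + (1−p)·0 = 6p
  4 = 6p  ⇒  -6p = -4  ⇒  p = 2/3.
For Rowan to be willing to mix, Rowan must be indifferent between Y and X, which pins down Colleen's mix.
  Rowan's payoff from Y: q·6 + (1−q)·4 = 2q + 4
  Rowan's payoff from X: q·1 + (1−q)·7 = -6q + 7
  2q + 4 = -6q + 7  ⇒  8q = 3  ⇒  q = 3/8.

p = 2/3, q = 3/8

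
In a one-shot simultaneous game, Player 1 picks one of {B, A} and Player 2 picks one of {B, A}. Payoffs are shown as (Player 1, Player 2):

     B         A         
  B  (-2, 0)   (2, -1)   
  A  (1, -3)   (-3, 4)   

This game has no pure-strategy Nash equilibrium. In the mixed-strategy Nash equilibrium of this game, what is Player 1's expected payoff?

In a mixed equilibrium Player 1 is indifferent between B and A; this condition fixes q.
  Player 1's payoff to B: q·(-2) + (1−q)·2 = -4q + 2
  Player 1's payoff to A: q·1 + (1−q)·(-3) = 4q - 3
  -4q + 2 = 4q - 3  ⇒  -8q = -5  ⇒  q = 5/8.
At equilibrium Player 1 is indifferent across rows, so Player 1's payoff equals the payoff from B: (5/8)·(-2) + (3/8)·2 = -1/2.

-1/2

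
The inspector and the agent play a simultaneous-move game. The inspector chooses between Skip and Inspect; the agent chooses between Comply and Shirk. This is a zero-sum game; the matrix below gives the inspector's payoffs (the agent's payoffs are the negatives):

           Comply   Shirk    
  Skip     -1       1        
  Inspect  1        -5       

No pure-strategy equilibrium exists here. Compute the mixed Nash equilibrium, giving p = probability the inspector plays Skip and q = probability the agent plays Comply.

p = 3/4, q = 3/4

The inspector's mix must leave the agent indifferent between Comply and Shirk.
  the agent's payoff from Comply: p·1 + (1−p)·(-1) = 2p - 1
  the agent's payoff from Shirk: p·(-1) + (1−p)·5 = -6p + 5
  2p - 1 = -6p + 5  ⇒  8p = 6  ⇒  p = 3/4.
The agent's mix must leave the inspector indifferent between Skip and Inspect.
  the inspector's expected payoff from Skip: q·(-1) + (1−q)·1 = -2q + 1
  the inspector's expected payoff from Inspect: q·1 + (1−q)·(-5) = 6q - 5
  -2q + 1 = 6q - 5  ⇒  -8q = -6  ⇒  q = 3/4.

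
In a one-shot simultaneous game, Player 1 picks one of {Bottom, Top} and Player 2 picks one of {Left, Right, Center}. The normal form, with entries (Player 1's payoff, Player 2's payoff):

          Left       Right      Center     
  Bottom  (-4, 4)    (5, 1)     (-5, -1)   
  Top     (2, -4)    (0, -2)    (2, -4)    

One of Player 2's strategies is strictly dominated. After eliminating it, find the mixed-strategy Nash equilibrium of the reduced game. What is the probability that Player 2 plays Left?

Player 2's strategy Center is strictly dominated by Right: 1 > -1 and -2 > -4. Eliminate Center.
In a mixed equilibrium Player 1 is indifferent between Bottom and Top; this condition fixes q.
  Player 1's expected payoff from Bottom: q·(-4) + (1−q)·5 = -9q + 5
  Player 1's expected payoff from Top: q·2 + (1−q)·0 = 2q
  -9q + 5 = 2q  ⇒  -11q = -5  ⇒  q = 5/11.

q = 5/11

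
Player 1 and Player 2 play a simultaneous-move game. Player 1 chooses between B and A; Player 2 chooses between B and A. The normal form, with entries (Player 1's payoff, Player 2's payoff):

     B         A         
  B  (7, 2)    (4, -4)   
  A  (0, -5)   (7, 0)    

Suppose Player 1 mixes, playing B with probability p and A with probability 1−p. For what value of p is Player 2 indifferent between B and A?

For Player 2 to be willing to mix, Player 2 must be indifferent between B and A, which pins down Player 1's mix.
  Player 2's payoff to B: p·2 + (1−p)·(-5) = 7p - 5
  Player 2's payoff to A: p·(-4) + (1−p)·0 = -4p
  7p - 5 = -4p  ⇒  11p = 5  ⇒  p = 5/11.

p = 5/11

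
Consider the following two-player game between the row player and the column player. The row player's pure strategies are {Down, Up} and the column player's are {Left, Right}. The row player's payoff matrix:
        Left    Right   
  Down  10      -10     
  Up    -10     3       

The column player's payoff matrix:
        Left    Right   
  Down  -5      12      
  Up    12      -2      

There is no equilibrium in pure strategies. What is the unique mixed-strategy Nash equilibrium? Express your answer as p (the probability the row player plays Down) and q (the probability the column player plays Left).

The row player's mix must leave the column player indifferent between Left and Right.
  the column player's payoff from Left: p·(-5) + (1−p)·12 = -17p + 12
  the column player's payoff from Right: p·12 + (1−p)·(-2) = 14p - 2
  -17p + 12 = 14p - 2  ⇒  -31p = -14  ⇒  p = 14/31.
In a mixed equilibrium the row player is indifferent between Down and Up; this condition fixes q.
  the row player's payoff to Down: q·10 + (1−q)·(-10) = 20q - 10
  the row player's payoff to Up: q·(-10) + (1−q)·3 = -13q + 3
  20q - 10 = -13q + 3  ⇒  33q = 13  ⇒  q = 13/33.

p = 14/31, q = 13/33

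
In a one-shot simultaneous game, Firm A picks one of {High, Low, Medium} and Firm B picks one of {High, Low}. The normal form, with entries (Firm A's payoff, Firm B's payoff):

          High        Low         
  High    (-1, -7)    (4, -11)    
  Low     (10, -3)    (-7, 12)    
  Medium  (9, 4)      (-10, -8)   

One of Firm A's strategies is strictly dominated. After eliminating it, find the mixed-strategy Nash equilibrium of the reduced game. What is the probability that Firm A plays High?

p = 15/19

Firm A's strategy Medium is strictly dominated by Low: 10 > 9 and -7 > -10. Eliminate Medium.
Firm B's indifference between High and Low determines Firm A's mixing probability p:
  Firm B's payoff to High: p·(-7) + (1−p)·(-3) = -4p - 3
  Firm B's payoff to Low: p·(-11) + (1−p)·12 = -23p + 12
  -4p - 3 = -23p + 12  ⇒  19p = 15  ⇒  p = 15/19.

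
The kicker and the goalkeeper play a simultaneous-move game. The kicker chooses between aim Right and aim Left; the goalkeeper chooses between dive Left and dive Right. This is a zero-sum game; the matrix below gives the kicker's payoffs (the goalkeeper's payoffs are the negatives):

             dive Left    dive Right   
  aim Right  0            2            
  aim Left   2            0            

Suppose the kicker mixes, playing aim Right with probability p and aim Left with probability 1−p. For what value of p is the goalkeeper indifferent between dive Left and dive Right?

In a mixed equilibrium the goalkeeper is indifferent between dive Left and dive Right; this condition fixes p.
  the goalkeeper's expected payoff from dive Left: p·0 + (1−p)·(-2) = 2p - 2
  the goalkeeper's expected payoff from dive Right: p·(-2) + (1−p)·0 = -2p
  2p - 2 = -2p  ⇒  4p = 2  ⇒  p = 1/2.

p = 1/2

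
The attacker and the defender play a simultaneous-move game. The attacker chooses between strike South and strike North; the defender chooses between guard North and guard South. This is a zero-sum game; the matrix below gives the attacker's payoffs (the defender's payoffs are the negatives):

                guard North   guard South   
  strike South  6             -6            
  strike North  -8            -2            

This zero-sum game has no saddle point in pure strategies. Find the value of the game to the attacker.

In a mixed equilibrium the attacker is indifferent between strike South and strike North; this condition fixes q.
  the attacker's payoff to strike South: q·6 + (1−q)·(-6) = 12q - 6
  the attacker's payoff to strike North: q·(-8) + (1−q)·(-2) = -6q - 2
  12q - 6 = -6q - 2  ⇒  18q = 4  ⇒  q = 2/9.
The value is the attacker's expected payoff against this mix (using strike South): (2/9)·6 + (7/9)·(-6) = -10/3.

v = -10/3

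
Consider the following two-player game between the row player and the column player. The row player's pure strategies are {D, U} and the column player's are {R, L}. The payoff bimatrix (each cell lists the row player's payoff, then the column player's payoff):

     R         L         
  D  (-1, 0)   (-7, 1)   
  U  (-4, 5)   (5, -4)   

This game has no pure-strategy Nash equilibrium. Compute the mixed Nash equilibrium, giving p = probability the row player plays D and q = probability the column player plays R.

The row player's mix must leave the column player indifferent between R and L.
  the column player's expected payoff from R: p·0 + (1−p)·5 = -5p + 5
  the column player's expected payoff from L: p·1 + (1−p)·(-4) = 5p - 4
  -5p + 5 = 5p - 4  ⇒  -10p = -9  ⇒  p = 9/10.
Set the row player's expected payoff from D equal to that from U:
  the row player's payoff to D: q·(-1) + (1−q)·(-7) = 6q - 7
  the row player's payoff to U: q·(-4) + (1−q)·5 = -9q + 5
  6q - 7 = -9q + 5  ⇒  15q = 12  ⇒  q = 4/5.

p = 9/10, q = 4/5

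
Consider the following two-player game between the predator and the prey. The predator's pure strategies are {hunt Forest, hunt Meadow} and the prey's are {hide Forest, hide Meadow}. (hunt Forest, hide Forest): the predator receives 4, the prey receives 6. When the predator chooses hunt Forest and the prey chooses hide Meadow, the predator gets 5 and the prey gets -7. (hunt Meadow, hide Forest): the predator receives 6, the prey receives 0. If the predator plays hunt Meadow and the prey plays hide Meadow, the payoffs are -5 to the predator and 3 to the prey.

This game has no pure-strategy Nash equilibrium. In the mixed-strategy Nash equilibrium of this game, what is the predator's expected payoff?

25/6

Set the predator's expected payoff from hunt Forest equal to that from hunt Meadow:
  the predator's payoff to hunt Forest: q·4 + (1−q)·5 = -q + 5
  the predator's payoff to hunt Meadow: q·6 + (1−q)·(-5) = 11q - 5
  -q + 5 = 11q - 5  ⇒  -12q = -10  ⇒  q = 5/6.
At equilibrium the predator is indifferent across rows, so the predator's payoff equals the payoff from hunt Forest: (5/6)·4 + (1/6)·5 = 25/6.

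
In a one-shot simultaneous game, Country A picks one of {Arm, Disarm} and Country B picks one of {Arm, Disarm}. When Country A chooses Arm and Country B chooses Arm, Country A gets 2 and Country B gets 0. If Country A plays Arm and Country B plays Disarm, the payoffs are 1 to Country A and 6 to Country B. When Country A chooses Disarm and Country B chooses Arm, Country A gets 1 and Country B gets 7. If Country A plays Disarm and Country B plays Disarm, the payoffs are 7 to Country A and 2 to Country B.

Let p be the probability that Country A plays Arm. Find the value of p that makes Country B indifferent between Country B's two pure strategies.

Set Country B's expected payoff from Arm equal to that from Disarm:
  Country B's expected payoff from Arm: p·0 + (1−p)·7 = -7p + 7
  Country B's expected payoff from Disarm: p·6 + (1−p)·2 = 4p + 2
  -7p + 7 = 4p + 2  ⇒  -11p = -5  ⇒  p = 5/11.

p = 5/11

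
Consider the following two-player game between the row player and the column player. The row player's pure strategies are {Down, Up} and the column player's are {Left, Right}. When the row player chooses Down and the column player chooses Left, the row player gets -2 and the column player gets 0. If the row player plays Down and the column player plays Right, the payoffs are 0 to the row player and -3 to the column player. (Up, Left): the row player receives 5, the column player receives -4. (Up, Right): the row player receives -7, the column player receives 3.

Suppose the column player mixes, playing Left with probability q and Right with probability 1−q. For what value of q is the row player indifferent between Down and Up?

For the row player to be willing to mix, the row player must be indifferent between Down and Up, which pins down the column player's mix.
  the row player's payoff from Down: q·(-2) + (1−q)·0 = -2q
  the row player's payoff from Up: q·5 + (1−q)·(-7) = 12q - 7
  -2q = 12q - 7  ⇒  -14q = -7  ⇒  q = 1/2.

q = 1/2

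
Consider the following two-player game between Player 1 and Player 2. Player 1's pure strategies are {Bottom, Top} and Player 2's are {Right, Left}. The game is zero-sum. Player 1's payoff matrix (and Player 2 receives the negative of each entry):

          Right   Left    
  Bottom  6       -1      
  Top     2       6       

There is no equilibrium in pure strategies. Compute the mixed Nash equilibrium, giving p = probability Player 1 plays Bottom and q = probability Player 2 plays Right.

p = 4/11, q = 7/11

Player 1's mix must leave Player 2 indifferent between Right and Left.
  Player 2's payoff to Right: p·(-6) + (1−p)·(-2) = -4p - 2
  Player 2's payoff to Left: p·1 + (1−p)·(-6) = 7p - 6
  -4p - 2 = 7p - 6  ⇒  -11p = -4  ⇒  p = 4/11.
Player 1's indifference between Bottom and Top determines Player 2's mixing probability q:
  Player 1's payoff from Bottom: q·6 + (1−q)·(-1) = 7q - 1
  Player 1's payoff from Top: q·2 + (1−q)·6 = -4q + 6
  7q - 1 = -4q + 6  ⇒  11q = 7  ⇒  q = 7/11.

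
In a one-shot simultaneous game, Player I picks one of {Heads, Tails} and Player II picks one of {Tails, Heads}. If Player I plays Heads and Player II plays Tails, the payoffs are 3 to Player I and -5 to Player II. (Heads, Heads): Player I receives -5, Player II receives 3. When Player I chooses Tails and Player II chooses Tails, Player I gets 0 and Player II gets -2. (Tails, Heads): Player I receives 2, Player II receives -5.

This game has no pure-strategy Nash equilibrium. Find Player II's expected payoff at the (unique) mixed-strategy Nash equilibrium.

Player I's mix must leave Player II indifferent between Tails and Heads.
  Player II's payoff from Tails: p·(-5) + (1−p)·(-2) = -3p - 2
  Player II's payoff from Heads: p·3 + (1−p)·(-5) = 8p - 5
  -3p - 2 = 8p - 5  ⇒  -11p = -3  ⇒  p = 3/11.
At equilibrium Player II is indifferent across columns, so Player II's payoff equals the payoff from Tails: (3/11)·(-5) + (8/11)·(-2) = -31/11.

-31/11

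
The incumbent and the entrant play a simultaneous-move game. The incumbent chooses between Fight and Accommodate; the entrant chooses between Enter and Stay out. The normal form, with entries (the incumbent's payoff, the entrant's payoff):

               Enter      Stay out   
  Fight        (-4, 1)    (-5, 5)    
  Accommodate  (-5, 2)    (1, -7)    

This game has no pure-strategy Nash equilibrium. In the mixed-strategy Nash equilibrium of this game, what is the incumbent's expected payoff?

-29/7

For the incumbent to be willing to mix, the incumbent must be indifferent between Fight and Accommodate, which pins down the entrant's mix.
  the incumbent's payoff from Fight: q·(-4) + (1−q)·(-5) = q - 5
  the incumbent's payoff from Accommodate: q·(-5) + (1−q)·1 = -6q + 1
  q - 5 = -6q + 1  ⇒  7q = 6  ⇒  q = 6/7.
At equilibrium the incumbent is indifferent across rows, so the incumbent's payoff equals the payoff from Fight: (6/7)·(-4) + (1/7)·(-5) = -29/7.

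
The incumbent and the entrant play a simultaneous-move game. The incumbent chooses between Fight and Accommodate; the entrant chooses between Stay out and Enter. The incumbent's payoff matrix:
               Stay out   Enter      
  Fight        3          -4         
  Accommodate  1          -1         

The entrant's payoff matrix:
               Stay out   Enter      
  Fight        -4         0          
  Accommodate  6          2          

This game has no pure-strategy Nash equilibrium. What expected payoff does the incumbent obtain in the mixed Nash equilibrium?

1/5

The entrant's mix must leave the incumbent indifferent between Fight and Accommodate.
  the incumbent's expected payoff from Fight: q·3 + (1−q)·(-4) = 7q - 4
  the incumbent's expected payoff from Accommodate: q·1 + (1−q)·(-1) = 2q - 1
  7q - 4 = 2q - 1  ⇒  5q = 3  ⇒  q = 3/5.
At equilibrium the incumbent is indifferent across rows, so the incumbent's payoff equals the payoff from Fight: (3/5)·3 + (2/5)·(-4) = 1/5.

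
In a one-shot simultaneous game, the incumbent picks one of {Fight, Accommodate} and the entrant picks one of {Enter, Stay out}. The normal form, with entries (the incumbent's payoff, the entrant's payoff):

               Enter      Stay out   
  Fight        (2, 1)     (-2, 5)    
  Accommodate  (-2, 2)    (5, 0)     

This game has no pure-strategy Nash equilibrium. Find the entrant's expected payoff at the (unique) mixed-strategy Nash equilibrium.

5/3

In a mixed equilibrium the entrant is indifferent between Enter and Stay out; this condition fixes p.
  the entrant's payoff from Enter: p·1 + (1−p)·2 = -p + 2
  the entrant's payoff from Stay out: p·5 + (1−p)·0 = 5p
  -p + 2 = 5p  ⇒  -6p = -2  ⇒  p = 1/3.
At equilibrium the entrant is indifferent across columns, so the entrant's payoff equals the payoff from Enter: (1/3)·1 + (2/3)·2 = 5/3.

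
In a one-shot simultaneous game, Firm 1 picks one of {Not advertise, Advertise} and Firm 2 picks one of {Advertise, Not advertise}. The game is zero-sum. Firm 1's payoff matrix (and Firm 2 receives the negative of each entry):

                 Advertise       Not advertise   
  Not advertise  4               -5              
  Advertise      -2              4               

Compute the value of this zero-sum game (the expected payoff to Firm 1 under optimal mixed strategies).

Firm 1's indifference between Not advertise and Advertise determines Firm 2's mixing probability q:
  Firm 1's payoff from Not advertise: q·4 + (1−q)·(-5) = 9q - 5
  Firm 1's payoff from Advertise: q·(-2) + (1−q)·4 = -6q + 4
  9q - 5 = -6q + 4  ⇒  15q = 9  ⇒  q = 3/5.
The value is Firm 1's expected payoff against this mix (using Not advertise): (3/5)·4 + (2/5)·(-5) = 2/5.

v = 2/5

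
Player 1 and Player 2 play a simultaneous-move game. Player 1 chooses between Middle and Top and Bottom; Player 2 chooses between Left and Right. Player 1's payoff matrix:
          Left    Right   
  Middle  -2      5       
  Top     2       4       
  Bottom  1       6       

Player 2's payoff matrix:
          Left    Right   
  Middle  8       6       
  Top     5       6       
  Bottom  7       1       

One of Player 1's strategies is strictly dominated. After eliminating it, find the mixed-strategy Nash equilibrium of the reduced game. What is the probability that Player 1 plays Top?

Player 1's strategy Middle is strictly dominated by Bottom: 1 > -2 and 6 > 5. Eliminate Middle.
Set Player 2's expected payoff from Left equal to that from Right:
  Player 2's payoff from Left: p·5 + (1−p)·7 = -2p + 7
  Player 2's payoff from Right: p·6 + (1−p)·1 = 5p + 1
  -2p + 7 = 5p + 1  ⇒  -7p = -6  ⇒  p = 6/7.

p = 6/7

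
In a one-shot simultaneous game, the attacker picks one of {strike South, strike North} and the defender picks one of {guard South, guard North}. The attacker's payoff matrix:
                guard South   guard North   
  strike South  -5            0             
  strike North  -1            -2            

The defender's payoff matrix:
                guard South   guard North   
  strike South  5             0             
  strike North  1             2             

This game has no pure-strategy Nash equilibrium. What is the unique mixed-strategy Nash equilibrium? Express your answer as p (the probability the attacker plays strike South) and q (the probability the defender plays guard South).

p = 1/6, q = 1/3

For the defender to be willing to mix, the defender must be indifferent between guard South and guard North, which pins down the attacker's mix.
  the defender's expected payoff from guard South: p·5 + (1−p)·1 = 4p + 1
  the defender's expected payoff from guard North: p·0 + (1−p)·2 = -2p + 2
  4p + 1 = -2p + 2  ⇒  6p = 1  ⇒  p = 1/6.
The attacker's indifference between strike South and strike North determines the defender's mixing probability q:
  the attacker's payoff to strike South: q·(-5) + (1−q)·0 = -5q
  the attacker's payoff to strike North: q·(-1) + (1−q)·(-2) = q - 2
  -5q = q - 2  ⇒  -6q = -2  ⇒  q = 1/3.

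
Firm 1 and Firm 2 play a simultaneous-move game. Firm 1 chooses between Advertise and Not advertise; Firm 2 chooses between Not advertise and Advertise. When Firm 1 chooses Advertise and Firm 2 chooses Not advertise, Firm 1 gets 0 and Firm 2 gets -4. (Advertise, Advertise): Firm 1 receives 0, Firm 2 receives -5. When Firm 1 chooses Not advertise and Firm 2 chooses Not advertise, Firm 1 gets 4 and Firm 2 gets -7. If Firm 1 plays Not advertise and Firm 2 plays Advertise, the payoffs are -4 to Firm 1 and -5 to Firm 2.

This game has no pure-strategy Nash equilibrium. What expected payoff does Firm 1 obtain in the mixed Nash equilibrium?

Firm 1's indifference between Advertise and Not advertise determines Firm 2's mixing probability q:
  Firm 1's payoff to Advertise: q·0 + (1−q)·0 = 0
  Firm 1's payoff to Not advertise: q·4 + (1−q)·(-4) = 8q - 4
  0 = 8q - 4  ⇒  -8q = -4  ⇒  q = 1/2.
At equilibrium Firm 1 is indifferent across rows, so Firm 1's payoff equals the payoff from Advertise: (1/2)·0 + (1/2)·0 = 0.

0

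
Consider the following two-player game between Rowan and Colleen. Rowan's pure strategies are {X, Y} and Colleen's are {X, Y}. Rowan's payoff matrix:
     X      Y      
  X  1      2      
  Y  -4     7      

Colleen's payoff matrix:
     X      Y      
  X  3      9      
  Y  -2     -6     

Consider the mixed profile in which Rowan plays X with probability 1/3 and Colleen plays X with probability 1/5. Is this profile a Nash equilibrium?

Given Rowan's mix p = 1/3, Colleen's payoff from X is -1/3 but from Y is -1. Colleen strictly prefers X, so Colleen would not mix.
So the proposed profile is not a Nash equilibrium.

No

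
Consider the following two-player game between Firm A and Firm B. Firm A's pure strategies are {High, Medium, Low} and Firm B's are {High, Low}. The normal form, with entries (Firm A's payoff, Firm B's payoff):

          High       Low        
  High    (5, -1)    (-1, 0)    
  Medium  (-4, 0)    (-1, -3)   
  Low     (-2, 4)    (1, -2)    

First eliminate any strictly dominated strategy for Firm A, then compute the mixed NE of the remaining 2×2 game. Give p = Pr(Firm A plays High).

Firm A's strategy Medium is strictly dominated by Low: -2 > -4 and 1 > -1. Eliminate Medium.
Firm A's mix must leave Firm B indifferent between High and Low.
  Firm B's payoff from High: p·(-1) + (1−p)·4 = -5p + 4
  Firm B's payoff from Low: p·0 + (1−p)·(-2) = 2p - 2
  -5p + 4 = 2p - 2  ⇒  -7p = -6  ⇒  p = 6/7.

p = 6/7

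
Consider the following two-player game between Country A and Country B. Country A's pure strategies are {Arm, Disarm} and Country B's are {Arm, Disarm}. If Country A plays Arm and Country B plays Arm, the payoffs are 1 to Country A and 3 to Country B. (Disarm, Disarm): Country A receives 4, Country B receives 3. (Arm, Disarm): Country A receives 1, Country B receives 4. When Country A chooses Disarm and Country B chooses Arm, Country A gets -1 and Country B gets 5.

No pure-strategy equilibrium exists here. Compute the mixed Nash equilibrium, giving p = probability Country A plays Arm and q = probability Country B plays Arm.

In a mixed equilibrium Country B is indifferent between Arm and Disarm; this condition fixes p.
  Country B's expected payoff from Arm: p·3 + (1−p)·5 = -2p + 5
  Country B's expected payoff from Disarm: p·4 + (1−p)·3 = p + 3
  -2p + 5 = p + 3  ⇒  -3p = -2  ⇒  p = 2/3.
Country B's mix must leave Country A indifferent between Arm and Disarm.
  Country A's expected payoff from Arm: q·1 + (1−q)·1 = 1
  Country A's expected payoff from Disarm: q·(-1) + (1−q)·4 = -5q + 4
  1 = -5q + 4  ⇒  5q = 3  ⇒  q = 3/5.

p = 2/3, q = 3/5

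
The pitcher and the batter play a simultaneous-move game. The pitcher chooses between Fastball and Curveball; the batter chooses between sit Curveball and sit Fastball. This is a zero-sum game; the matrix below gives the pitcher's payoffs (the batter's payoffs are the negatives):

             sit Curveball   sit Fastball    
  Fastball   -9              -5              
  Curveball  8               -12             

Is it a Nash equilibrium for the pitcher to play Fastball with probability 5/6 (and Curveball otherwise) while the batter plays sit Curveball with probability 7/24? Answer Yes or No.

Check the batter's indifference given the pitcher's mix p = 5/6:
  payoff from sit Curveball = 37/6; payoff from sit Fastball = 37/6 — equal.
Check the pitcher's indifference given the batter's mix q = 7/24:
  payoff from Fastball = -37/6; payoff from Curveball = -37/6 — equal.
Both players are indifferent, so neither can profitably deviate.

Yes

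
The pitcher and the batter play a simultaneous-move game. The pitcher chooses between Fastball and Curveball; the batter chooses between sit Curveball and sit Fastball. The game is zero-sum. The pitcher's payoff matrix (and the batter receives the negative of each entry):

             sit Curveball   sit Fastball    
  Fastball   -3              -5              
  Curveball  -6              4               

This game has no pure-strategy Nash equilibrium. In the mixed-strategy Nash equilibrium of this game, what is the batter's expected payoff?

Set the batter's expected payoff from sit Curveball equal to that from sit Fastball:
  the batter's payoff from sit Curveball: p·3 + (1−p)·6 = -3p + 6
  the batter's payoff from sit Fastball: p·5 + (1−p)·(-4) = 9p - 4
  -3p + 6 = 9p - 4  ⇒  -12p = -10  ⇒  p = 5/6.
At equilibrium the batter is indifferent across columns, so the batter's payoff equals the payoff from sit Curveball: (5/6)·3 + (1/6)·6 = 7/2.

7/2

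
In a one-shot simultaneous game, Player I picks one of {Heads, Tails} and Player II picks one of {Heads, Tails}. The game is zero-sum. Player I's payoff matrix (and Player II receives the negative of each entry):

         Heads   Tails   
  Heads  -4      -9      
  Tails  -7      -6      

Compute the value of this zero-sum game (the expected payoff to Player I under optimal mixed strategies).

v = -13/2

Player I's indifference between Heads and Tails determines Player II's mixing probability q:
  Player I's payoff to Heads: q·(-4) + (1−q)·(-9) = 5q - 9
  Player I's payoff to Tails: q·(-7) + (1−q)·(-6) = -q - 6
  5q - 9 = -q - 6  ⇒  6q = 3  ⇒  q = 1/2.
The value is Player I's expected payoff against this mix (using Heads): (1/2)·(-4) + (1/2)·(-9) = -13/2.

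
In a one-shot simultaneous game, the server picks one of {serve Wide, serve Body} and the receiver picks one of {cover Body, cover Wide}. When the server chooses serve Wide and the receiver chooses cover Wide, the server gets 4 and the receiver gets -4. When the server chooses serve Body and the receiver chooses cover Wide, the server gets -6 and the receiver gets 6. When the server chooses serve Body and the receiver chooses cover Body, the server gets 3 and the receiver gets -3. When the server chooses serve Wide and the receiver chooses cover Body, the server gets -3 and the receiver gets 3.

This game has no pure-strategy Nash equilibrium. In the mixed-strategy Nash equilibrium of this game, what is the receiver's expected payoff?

In a mixed equilibrium the receiver is indifferent between cover Body and cover Wide; this condition fixes p.
  the receiver's payoff to cover Body: p·3 + (1−p)·(-3) = 6p - 3
  the receiver's payoff to cover Wide: p·(-4) + (1−p)·6 = -10p + 6
  6p - 3 = -10p + 6  ⇒  16p = 9  ⇒  p = 9/16.
At equilibrium the receiver is indifferent across columns, so the receiver's payoff equals the payoff from cover Body: (9/16)·3 + (7/16)·(-3) = 3/8.

3/8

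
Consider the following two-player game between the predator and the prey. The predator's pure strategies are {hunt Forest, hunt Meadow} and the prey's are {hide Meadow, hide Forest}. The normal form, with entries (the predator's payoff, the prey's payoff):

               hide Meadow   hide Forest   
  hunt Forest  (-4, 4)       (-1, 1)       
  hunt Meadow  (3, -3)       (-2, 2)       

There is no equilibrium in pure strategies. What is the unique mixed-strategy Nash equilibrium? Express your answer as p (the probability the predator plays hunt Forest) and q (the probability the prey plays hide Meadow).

Set the prey's expected payoff from hide Meadow equal to that from hide Forest:
  the prey's expected payoff from hide Meadow: p·4 + (1−p)·(-3) = 7p - 3
  the prey's expected payoff from hide Forest: p·1 + (1−p)·2 = -p + 2
  7p - 3 = -p + 2  ⇒  8p = 5  ⇒  p = 5/8.
Set the predator's expected payoff from hunt Forest equal to that from hunt Meadow:
  the predator's payoff to hunt Forest: q·(-4) + (1−q)·(-1) = -3q - 1
  the predator's payoff to hunt Meadow: q·3 + (1−q)·(-2) = 5q - 2
  -3q - 1 = 5q - 2  ⇒  -8q = -1  ⇒  q = 1/8.

p = 5/8, q = 1/8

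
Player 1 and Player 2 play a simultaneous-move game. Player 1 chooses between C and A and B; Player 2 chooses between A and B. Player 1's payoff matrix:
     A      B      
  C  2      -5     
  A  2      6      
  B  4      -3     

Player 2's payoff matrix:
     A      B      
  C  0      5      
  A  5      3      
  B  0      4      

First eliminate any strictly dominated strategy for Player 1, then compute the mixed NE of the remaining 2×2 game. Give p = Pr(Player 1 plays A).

Player 1's strategy C is strictly dominated by B: 4 > 2 and -3 > -5. Eliminate C.
In a mixed equilibrium Player 2 is indifferent between A and B; this condition fixes p.
  Player 2's expected payoff from A: p·5 + (1−p)·0 = 5p
  Player 2's expected payoff from B: p·3 + (1−p)·4 = -p + 4
  5p = -p + 4  ⇒  6p = 4  ⇒  p = 2/3.

p = 2/3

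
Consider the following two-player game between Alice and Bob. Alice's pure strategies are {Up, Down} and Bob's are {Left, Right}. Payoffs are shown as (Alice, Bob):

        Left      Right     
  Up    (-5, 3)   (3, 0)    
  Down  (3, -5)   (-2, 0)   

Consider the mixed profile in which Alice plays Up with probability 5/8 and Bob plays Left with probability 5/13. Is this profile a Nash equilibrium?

Yes

Check Bob's indifference given Alice's mix p = 5/8:
  payoff from Left = 0; payoff from Right = 0 — equal.
Check Alice's indifference given Bob's mix q = 5/13:
  payoff from Up = -1/13; payoff from Down = -1/13 — equal.
Both players are indifferent, so neither can profitably deviate.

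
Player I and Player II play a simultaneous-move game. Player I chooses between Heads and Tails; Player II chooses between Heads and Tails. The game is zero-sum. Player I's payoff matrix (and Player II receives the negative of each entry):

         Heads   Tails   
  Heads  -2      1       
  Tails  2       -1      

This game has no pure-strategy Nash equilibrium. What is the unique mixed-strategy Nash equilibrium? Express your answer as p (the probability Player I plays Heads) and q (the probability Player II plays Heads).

Player II's indifference between Heads and Tails determines Player I's mixing probability p:
  Player II's payoff from Heads: p·2 + (1−p)·(-2) = 4p - 2
  Player II's payoff from Tails: p·(-1) + (1−p)·1 = -2p + 1
  4p - 2 = -2p + 1  ⇒  6p = 3  ⇒  p = 1/2.
Player I's indifference between Heads and Tails determines Player II's mixing probability q:
  Player I's payoff to Heads: q·(-2) + (1−q)·1 = -3q + 1
  Player I's payoff to Tails: q·2 + (1−q)·(-1) = 3q - 1
  -3q + 1 = 3q - 1  ⇒  -6q = -2  ⇒  q = 1/3.

p = 1/2, q = 1/3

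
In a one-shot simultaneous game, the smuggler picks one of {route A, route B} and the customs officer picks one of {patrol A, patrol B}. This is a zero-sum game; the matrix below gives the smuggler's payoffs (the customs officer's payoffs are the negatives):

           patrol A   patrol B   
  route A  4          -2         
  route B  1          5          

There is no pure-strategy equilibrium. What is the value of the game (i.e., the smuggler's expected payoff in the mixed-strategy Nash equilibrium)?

In a mixed equilibrium the smuggler is indifferent between route A and route B; this condition fixes q.
  the smuggler's payoff to route A: q·4 + (1−q)·(-2) = 6q - 2
  the smuggler's payoff to route B: q·1 + (1−q)·5 = -4q + 5
  6q - 2 = -4q + 5  ⇒  10q = 7  ⇒  q = 7/10.
The value is the smuggler's expected payoff against this mix (using route A): (7/10)·4 + (3/10)·(-2) = 11/5.

v = 11/5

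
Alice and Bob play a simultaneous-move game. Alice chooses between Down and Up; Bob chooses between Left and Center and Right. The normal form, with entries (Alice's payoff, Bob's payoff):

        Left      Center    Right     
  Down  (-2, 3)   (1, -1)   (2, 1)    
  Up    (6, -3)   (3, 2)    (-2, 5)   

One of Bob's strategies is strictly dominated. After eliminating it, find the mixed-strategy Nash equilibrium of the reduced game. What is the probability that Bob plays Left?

Bob's strategy Center is strictly dominated by Right: 1 > -1 and 5 > 2. Eliminate Center.
Alice's indifference between Down and Up determines Bob's mixing probability q:
  Alice's expected payoff from Down: q·(-2) + (1−q)·2 = -4q + 2
  Alice's expected payoff from Up: q·6 + (1−q)·(-2) = 8q - 2
  -4q + 2 = 8q - 2  ⇒  -12q = -4  ⇒  q = 1/3.

q = 1/3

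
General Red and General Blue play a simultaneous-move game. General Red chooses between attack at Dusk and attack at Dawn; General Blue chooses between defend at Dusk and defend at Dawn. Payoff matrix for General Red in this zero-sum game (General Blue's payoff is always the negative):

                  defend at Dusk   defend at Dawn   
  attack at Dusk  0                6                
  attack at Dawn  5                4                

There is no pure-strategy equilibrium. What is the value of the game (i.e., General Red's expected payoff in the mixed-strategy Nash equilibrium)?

v = 30/7

General Red's indifference between attack at Dusk and attack at Dawn determines General Blue's mixing probability q:
  General Red's payoff from attack at Dusk: q·0 + (1−q)·6 = -6q + 6
  General Red's payoff from attack at Dawn: q·5 + (1−q)·4 = q + 4
  -6q + 6 = q + 4  ⇒  -7q = -2  ⇒  q = 2/7.
The value is General Red's expected payoff against this mix (using attack at Dusk): (2/7)·0 + (5/7)·6 = 30/7.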